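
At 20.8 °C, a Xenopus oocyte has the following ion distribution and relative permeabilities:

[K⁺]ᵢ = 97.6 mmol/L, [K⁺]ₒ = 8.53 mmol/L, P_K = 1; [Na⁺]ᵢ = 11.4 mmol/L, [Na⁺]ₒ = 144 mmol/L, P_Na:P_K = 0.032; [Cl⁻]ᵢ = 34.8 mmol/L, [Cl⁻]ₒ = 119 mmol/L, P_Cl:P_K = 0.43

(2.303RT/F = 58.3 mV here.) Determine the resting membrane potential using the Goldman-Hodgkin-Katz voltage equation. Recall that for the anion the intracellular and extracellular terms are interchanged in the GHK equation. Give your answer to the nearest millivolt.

-42 mV

Vm = 58.3 · log₁₀[(Σ P·[cation]ₒ + Σ P·[anion]ᵢ) / (Σ P·[cation]ᵢ + Σ P·[anion]ₒ)]
Numerator = 1×8.53 + 0.032×144 + 0.43×34.8 = 28.1
Denominator = 1×97.6 + 0.032×11.4 + 0.43×119 = 149.1
Vm = 58.3 · log₁₀(0.18843) = 58.3 × (-0.7248) = -42.26 mV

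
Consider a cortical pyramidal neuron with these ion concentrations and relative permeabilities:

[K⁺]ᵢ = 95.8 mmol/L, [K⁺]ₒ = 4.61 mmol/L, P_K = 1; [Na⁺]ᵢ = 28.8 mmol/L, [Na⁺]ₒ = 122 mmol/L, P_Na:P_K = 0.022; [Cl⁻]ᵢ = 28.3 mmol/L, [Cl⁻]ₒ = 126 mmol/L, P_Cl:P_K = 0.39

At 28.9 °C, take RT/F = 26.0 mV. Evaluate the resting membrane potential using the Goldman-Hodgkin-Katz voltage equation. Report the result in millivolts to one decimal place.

-53.9 mV

Vm = 26.0 · ln[(Σ P·[cation]ₒ + Σ P·[anion]ᵢ) / (Σ P·[cation]ᵢ + Σ P·[anion]ₒ)]
Numerator = 1×4.61 + 0.022×122 + 0.39×28.3 = 18.33
Denominator = 1×95.8 + 0.022×28.8 + 0.39×126 = 145.6
Vm = 26.0 · ln(0.12592) = 26.0 × (-2.0721) = -53.87 mV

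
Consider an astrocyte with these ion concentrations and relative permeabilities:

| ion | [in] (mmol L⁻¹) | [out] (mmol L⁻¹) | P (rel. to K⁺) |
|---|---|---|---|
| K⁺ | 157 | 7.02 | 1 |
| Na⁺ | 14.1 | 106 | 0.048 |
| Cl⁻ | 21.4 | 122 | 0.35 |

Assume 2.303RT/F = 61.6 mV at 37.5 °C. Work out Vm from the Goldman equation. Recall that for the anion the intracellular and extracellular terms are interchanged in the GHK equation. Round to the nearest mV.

-62 mV

Vm = 61.6 · log₁₀[(Σ P·[cation]ₒ + Σ P·[anion]ᵢ) / (Σ P·[cation]ᵢ + Σ P·[anion]ₒ)]
Numerator = 1×7.02 + 0.048×106 + 0.35×21.4 = 19.6
Denominator = 1×157 + 0.048×14.1 + 0.35×122 = 200.4
Vm = 61.6 · log₁₀(0.097806) = 61.6 × (-1.0096) = -62.19 mV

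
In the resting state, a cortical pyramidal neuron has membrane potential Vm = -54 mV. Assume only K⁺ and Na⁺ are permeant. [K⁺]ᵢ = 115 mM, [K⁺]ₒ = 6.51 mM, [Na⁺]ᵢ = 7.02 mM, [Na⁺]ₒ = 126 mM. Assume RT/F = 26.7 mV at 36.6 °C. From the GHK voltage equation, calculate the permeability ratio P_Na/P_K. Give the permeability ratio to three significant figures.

0.0696

Let α = P_Na/P_K. GHK: Vm = 26.7·ln[(Kₒ + α·Naₒ)/(Kᵢ + α·Naᵢ)].
e^(Vm/26.7) = e^(-54.0/26.7) = 0.13233
So 0.13233·(Kᵢ + α·Naᵢ) = Kₒ + α·Naₒ → α = (0.13233·115.0 − 6.51) / (126.0 − 0.13233·7.02)
α = (15.22 − 6.51) / (126.0 − 0.9289) = 8.708/125.1 = 0.06962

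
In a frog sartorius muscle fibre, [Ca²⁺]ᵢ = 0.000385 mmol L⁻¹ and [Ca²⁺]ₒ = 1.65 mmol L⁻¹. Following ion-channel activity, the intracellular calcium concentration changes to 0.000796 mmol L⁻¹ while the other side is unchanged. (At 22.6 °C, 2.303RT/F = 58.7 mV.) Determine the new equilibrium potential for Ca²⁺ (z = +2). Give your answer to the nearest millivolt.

97 mV

After the shift: [Ca²⁺]_out = 1.65, [Ca²⁺]_in = 0.000796 mmol L⁻¹.
E_new = (58.7/2)·log₁₀(1.65/0.000796) = 29.35 · (3.3166) = 97.34 mV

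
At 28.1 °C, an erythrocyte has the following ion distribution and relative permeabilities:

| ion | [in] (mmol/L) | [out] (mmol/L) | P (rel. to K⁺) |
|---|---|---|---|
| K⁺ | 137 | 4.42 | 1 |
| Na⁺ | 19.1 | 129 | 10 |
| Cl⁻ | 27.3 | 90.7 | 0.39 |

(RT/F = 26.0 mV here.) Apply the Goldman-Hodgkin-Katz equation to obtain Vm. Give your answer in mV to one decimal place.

33.2 mV

Vm = 26.0 · ln[(Σ P·[cation]ₒ + Σ P·[anion]ᵢ) / (Σ P·[cation]ᵢ + Σ P·[anion]ₒ)]
Numerator = 1×4.42 + 10×129 + 0.39×27.3 = 1305
Denominator = 1×137 + 10×19.1 + 0.39×90.7 = 363.4
Vm = 26.0 · ln(3.5915) = 26.0 × (1.2786) = 33.24 mV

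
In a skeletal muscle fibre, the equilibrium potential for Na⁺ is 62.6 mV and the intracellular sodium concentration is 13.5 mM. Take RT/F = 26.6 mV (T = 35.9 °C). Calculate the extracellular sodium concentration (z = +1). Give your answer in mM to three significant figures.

142 mM

Nernst: E = (26.6/1) · ln([out]/[in]), so ln([out]/[in]) = 62.6 × 1 / 26.6 = 2.3534.
[out]/[in] = e^(2.3534) = 10.52.
[out] = 10.52 × 13.5 = 142 mM.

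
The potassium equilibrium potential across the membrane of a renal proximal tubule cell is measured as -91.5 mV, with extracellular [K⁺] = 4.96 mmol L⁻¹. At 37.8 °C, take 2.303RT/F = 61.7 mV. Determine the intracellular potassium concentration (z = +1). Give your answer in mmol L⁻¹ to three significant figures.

Nernst: E = (61.7/1) · log₁₀([out]/[in]), so log₁₀([out]/[in]) = -91.5 × 1 / 61.7 = -1.4830.
[out]/[in] = 10^(-1.4830) = 0.03289.
[in] = 4.96 / 0.03289 = 150.8 mmol L⁻¹.

151 mmol L⁻¹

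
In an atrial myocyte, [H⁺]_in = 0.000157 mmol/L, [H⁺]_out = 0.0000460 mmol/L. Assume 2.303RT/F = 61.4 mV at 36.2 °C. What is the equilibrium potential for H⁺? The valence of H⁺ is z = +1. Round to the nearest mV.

E = (61.4/z) · log₁₀([H⁺]_out/[H⁺]_in) with z = +1.
= (61.4/1) · log₁₀(0.0000460/0.000157) = 61.40 · log₁₀(0.293)
= 61.40 · (-0.5331) = -32.73 mV

-33 mV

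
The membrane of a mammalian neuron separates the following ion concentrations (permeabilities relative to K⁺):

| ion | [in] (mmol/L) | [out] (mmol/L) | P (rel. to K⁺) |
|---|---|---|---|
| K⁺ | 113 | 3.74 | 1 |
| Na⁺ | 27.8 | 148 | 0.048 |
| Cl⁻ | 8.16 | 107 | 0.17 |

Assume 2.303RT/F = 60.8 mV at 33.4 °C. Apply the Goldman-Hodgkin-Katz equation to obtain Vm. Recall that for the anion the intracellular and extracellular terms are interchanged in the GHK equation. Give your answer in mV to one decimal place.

Vm = 60.8 · log₁₀[(Σ P·[cation]ₒ + Σ P·[anion]ᵢ) / (Σ P·[cation]ᵢ + Σ P·[anion]ₒ)]
Numerator = 1×3.74 + 0.048×148 + 0.17×8.16 = 12.23
Denominator = 1×113 + 0.048×27.8 + 0.17×107 = 132.5
Vm = 60.8 · log₁₀(0.092294) = 60.8 × (-1.0348) = -62.92 mV

-62.9 mV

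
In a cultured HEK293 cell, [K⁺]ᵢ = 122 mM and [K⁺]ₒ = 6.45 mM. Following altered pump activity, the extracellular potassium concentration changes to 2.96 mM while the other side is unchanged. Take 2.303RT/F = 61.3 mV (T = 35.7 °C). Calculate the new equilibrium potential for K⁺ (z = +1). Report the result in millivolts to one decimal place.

-99.0 mV

After the shift: [K⁺]_out = 2.96, [K⁺]_in = 122 mM.
E_new = (61.3/1)·log₁₀(2.96/122) = 61.30 · (-1.6151) = -99.00 mV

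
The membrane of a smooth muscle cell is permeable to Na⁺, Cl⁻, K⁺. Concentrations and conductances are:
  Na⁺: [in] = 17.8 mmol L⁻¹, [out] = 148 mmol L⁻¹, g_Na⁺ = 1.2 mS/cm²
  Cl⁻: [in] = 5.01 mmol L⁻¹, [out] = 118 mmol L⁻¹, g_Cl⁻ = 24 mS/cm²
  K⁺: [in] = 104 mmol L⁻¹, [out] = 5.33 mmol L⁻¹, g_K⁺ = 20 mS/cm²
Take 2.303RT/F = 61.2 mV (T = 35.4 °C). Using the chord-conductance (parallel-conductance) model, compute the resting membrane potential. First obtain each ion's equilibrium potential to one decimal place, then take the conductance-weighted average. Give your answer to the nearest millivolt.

E_Na⁺ = (61.2/1)·log₁₀(148/17.8) = 56.3 mV
E_Cl⁻ = (61.2/-1)·log₁₀(118/5.01) = -84.0 mV
E_K⁺ = (61.2/1)·log₁₀(5.33/104) = -79.0 mV
Vm = (Σ gᵢEᵢ)/(Σ gᵢ) = (1.2·56.3 + 24·-84.0 + 20·-79.0) / (1.2 + 24 + 20)
= -3528.44 / 45.2 = -78.06 mV

-78 mV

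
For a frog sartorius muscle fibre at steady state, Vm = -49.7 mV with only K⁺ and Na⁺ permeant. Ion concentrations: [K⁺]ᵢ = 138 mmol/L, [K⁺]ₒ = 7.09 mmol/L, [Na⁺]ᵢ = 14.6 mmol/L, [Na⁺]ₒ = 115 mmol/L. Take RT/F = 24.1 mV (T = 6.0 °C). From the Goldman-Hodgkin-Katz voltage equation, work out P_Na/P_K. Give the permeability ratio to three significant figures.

Let α = P_Na/P_K. GHK: Vm = 24.1·ln[(Kₒ + α·Naₒ)/(Kᵢ + α·Naᵢ)].
e^(Vm/24.1) = e^(-49.7/24.1) = 0.12717
So 0.12717·(Kᵢ + α·Naᵢ) = Kₒ + α·Naₒ → α = (0.12717·138.0 − 7.09) / (115.0 − 0.12717·14.6)
α = (17.55 − 7.09) / (115.0 − 1.857) = 10.46/113.1 = 0.09244

0.0924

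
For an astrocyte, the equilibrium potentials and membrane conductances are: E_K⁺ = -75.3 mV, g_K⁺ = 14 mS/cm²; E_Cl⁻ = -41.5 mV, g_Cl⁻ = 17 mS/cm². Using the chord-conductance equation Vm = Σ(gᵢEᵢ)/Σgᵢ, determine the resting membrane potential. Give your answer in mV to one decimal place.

Σ gᵢEᵢ = 14·(-75.3) + 17·(-41.5) = -1759.70
Σ gᵢ = 14 + 17 = 31
Vm = -1759.70 / 31 = -56.76 mV

-56.8 mV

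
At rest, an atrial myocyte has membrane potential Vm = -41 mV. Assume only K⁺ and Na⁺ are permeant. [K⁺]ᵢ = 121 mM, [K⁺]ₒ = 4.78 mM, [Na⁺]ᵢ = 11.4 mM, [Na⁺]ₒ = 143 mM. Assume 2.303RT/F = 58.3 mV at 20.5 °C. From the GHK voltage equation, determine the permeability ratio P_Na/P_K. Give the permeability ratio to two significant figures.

Let α = P_Na/P_K. GHK: Vm = 58.3·log₁₀[(Kₒ + α·Naₒ)/(Kᵢ + α·Naᵢ)].
10^(Vm/58.3) = 10^(-41.0/58.3) = 0.19803
So 0.19803·(Kᵢ + α·Naᵢ) = Kₒ + α·Naₒ → α = (0.19803·121.0 − 4.78) / (143.0 − 0.19803·11.4)
α = (23.96 − 4.78) / (143.0 − 2.258) = 19.18/140.7 = 0.1363

0.14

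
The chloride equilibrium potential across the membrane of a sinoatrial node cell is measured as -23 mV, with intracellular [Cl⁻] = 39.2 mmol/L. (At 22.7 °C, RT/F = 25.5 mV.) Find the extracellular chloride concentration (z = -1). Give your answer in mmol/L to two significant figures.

97 mmol/L

Nernst: E = (25.5/-1) · ln([out]/[in]), so ln([out]/[in]) = -23.0 × -1 / 25.5 = 0.9020.
[out]/[in] = e^(0.9020) = 2.464.
[out] = 2.464 × 39.2 = 96.61 mmol/L.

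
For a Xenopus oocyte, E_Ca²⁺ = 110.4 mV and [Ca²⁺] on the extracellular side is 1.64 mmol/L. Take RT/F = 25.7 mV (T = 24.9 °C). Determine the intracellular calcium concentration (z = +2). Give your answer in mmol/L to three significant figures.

0.000305 mmol/L

Nernst: E = (25.7/2) · ln([out]/[in]), so ln([out]/[in]) = 110.4 × 2 / 25.7 = 8.5914.
[out]/[in] = e^(8.5914) = 5385.
[in] = 1.64 / 5385 = 0.0003045 mmol/L.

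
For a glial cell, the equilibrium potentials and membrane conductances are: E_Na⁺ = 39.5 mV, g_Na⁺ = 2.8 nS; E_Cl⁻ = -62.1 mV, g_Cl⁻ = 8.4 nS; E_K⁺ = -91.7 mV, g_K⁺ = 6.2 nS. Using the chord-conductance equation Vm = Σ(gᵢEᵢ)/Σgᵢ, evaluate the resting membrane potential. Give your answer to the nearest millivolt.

Σ gᵢEᵢ = 2.8·(39.5) + 8.4·(-62.1) + 6.2·(-91.7) = -979.58
Σ gᵢ = 2.8 + 8.4 + 6.2 = 17.4
Vm = -979.58 / 17.4 = -56.30 mV

-56 mV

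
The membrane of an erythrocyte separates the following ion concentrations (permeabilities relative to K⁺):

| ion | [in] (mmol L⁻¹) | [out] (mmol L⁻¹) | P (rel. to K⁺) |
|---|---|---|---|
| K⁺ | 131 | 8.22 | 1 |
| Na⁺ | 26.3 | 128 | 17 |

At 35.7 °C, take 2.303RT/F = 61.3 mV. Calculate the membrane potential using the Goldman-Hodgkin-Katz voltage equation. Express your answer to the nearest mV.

35 mV

Vm = 61.3 · log₁₀[(Σ P·[cation]ₒ + Σ P·[anion]ᵢ) / (Σ P·[cation]ᵢ + Σ P·[anion]ₒ)]
Numerator = 1×8.22 + 17×128 = 2184
Denominator = 1×131 + 17×26.3 = 578.1
Vm = 61.3 · log₁₀(3.7783) = 61.3 × (0.5773) = 35.39 mV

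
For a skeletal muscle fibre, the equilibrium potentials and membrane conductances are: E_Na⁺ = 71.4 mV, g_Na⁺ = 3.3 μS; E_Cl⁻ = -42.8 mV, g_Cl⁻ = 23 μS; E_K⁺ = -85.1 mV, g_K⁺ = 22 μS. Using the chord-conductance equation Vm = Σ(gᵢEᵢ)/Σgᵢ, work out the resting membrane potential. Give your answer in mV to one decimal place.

Σ gᵢEᵢ = 3.3·(71.4) + 23·(-42.8) + 22·(-85.1) = -2620.98
Σ gᵢ = 3.3 + 23 + 22 = 48.3
Vm = -2620.98 / 48.3 = -54.26 mV

-54.3 mV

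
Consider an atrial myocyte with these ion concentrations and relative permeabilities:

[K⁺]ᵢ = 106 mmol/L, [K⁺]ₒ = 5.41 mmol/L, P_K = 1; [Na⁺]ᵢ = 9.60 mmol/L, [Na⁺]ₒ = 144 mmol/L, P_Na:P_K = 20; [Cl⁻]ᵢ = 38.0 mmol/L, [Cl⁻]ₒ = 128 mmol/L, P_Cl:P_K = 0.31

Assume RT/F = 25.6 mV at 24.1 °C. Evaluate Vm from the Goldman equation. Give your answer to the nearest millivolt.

Vm = 25.6 · ln[(Σ P·[cation]ₒ + Σ P·[anion]ᵢ) / (Σ P·[cation]ᵢ + Σ P·[anion]ₒ)]
Numerator = 1×5.41 + 20×144 + 0.31×38.0 = 2897
Denominator = 1×106 + 20×9.60 + 0.31×128 = 337.7
Vm = 25.6 · ln(8.5797) = 25.6 × (2.1494) = 55.02 mV

55 mV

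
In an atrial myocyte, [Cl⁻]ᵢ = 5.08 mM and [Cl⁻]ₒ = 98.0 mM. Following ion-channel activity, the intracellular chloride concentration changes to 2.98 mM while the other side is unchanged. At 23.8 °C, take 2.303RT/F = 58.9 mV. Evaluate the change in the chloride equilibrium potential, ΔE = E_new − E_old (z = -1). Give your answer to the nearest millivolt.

-14 mV

E_old = (58.9/-1)·log₁₀(98.0/5.08) = -75.71 mV
E_new = (58.9/-1)·log₁₀(98.0/2.98) = -89.35 mV
ΔE = -89.35 − (-75.71) = -13.64 mV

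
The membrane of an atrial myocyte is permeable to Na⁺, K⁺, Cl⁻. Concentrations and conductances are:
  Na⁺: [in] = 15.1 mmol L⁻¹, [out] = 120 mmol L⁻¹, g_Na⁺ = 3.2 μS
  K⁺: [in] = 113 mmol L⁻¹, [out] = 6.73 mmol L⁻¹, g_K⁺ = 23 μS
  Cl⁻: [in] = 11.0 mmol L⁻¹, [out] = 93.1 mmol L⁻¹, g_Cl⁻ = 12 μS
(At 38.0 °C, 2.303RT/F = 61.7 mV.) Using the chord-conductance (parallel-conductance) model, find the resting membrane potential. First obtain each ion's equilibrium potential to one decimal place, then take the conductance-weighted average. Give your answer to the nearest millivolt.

E_Na⁺ = (61.7/1)·log₁₀(120/15.1) = 55.5 mV
E_K⁺ = (61.7/1)·log₁₀(6.73/113) = -75.6 mV
E_Cl⁻ = (61.7/-1)·log₁₀(93.1/11.0) = -57.2 mV
Vm = (Σ gᵢEᵢ)/(Σ gᵢ) = (3.2·55.5 + 23·-75.6 + 12·-57.2) / (3.2 + 23 + 12)
= -2247.60 / 38.2 = -58.84 mV

-59 mV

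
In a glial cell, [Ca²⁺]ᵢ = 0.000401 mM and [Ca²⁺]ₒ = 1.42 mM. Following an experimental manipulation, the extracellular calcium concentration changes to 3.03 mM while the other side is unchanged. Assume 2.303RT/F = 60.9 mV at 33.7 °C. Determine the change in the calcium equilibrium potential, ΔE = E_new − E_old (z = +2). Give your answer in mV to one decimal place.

10.0 mV

E_old = (60.9/2)·log₁₀(1.42/0.000401) = 108.07 mV
E_new = (60.9/2)·log₁₀(3.03/0.000401) = 118.09 mV
ΔE = 118.09 − (108.07) = 10.02 mV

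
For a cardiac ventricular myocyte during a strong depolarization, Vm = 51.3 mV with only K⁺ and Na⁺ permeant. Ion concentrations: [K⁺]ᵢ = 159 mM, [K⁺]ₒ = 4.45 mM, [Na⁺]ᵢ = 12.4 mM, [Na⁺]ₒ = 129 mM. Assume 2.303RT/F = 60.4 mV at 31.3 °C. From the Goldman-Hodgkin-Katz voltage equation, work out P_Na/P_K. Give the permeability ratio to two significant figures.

Let α = P_Na/P_K. GHK: Vm = 60.4·log₁₀[(Kₒ + α·Naₒ)/(Kᵢ + α·Naᵢ)].
10^(Vm/60.4) = 10^(51.3/60.4) = 7.0687
So 7.0687·(Kᵢ + α·Naᵢ) = Kₒ + α·Naₒ → α = (7.0687·159.0 − 4.45) / (129.0 − 7.0687·12.4)
α = (1124 − 4.45) / (129.0 − 87.65) = 1119/41.35 = 27.07

27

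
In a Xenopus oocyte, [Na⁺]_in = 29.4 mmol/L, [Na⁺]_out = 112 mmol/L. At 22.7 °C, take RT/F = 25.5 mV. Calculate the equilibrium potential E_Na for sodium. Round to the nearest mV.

E = (25.5/z) · ln([Na⁺]_out/[Na⁺]_in) with z = +1.
= (25.5/1) · ln(112/29.4) = 25.50 · ln(3.81)
= 25.50 · (1.3375) = 34.11 mV

34 mV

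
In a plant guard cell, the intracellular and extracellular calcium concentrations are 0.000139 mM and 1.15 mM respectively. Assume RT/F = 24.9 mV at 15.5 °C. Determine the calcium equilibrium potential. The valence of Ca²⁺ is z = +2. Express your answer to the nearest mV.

112 mV

E = (24.9/z) · ln([Ca²⁺]_out/[Ca²⁺]_in) with z = +2.
= (24.9/2) · ln(1.15/0.000139) = 12.45 · ln(8273)
= 12.45 · (9.0208) = 112.31 mV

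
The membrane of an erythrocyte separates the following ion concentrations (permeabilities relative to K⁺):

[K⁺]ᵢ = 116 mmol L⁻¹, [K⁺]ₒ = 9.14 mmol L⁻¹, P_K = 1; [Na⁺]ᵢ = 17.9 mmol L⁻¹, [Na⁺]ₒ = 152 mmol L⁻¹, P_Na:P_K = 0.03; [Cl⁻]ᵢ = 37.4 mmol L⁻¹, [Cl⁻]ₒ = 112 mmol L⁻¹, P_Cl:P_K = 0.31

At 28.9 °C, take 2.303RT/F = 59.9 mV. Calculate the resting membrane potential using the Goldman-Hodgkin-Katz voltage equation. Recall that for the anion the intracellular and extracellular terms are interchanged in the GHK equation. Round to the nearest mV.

-47 mV

Vm = 59.9 · log₁₀[(Σ P·[cation]ₒ + Σ P·[anion]ᵢ) / (Σ P·[cation]ᵢ + Σ P·[anion]ₒ)]
Numerator = 1×9.14 + 0.03×152 + 0.31×37.4 = 25.29
Denominator = 1×116 + 0.03×17.9 + 0.31×112 = 151.3
Vm = 59.9 · log₁₀(0.16723) = 59.9 × (-0.7767) = -46.52 mV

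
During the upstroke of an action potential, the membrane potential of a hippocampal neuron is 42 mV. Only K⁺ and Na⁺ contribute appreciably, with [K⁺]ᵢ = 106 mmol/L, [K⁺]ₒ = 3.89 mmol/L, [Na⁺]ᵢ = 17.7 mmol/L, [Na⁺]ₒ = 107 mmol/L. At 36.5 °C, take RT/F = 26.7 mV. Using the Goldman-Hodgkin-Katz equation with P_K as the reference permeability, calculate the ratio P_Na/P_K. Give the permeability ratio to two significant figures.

Let α = P_Na/P_K. GHK: Vm = 26.7·ln[(Kₒ + α·Naₒ)/(Kᵢ + α·Naᵢ)].
e^(Vm/26.7) = e^(42.0/26.7) = 4.8213
So 4.8213·(Kᵢ + α·Naᵢ) = Kₒ + α·Naₒ → α = (4.8213·106.0 − 3.89) / (107.0 − 4.8213·17.7)
α = (511.1 − 3.89) / (107.0 − 85.34) = 507.2/21.66 = 23.41

23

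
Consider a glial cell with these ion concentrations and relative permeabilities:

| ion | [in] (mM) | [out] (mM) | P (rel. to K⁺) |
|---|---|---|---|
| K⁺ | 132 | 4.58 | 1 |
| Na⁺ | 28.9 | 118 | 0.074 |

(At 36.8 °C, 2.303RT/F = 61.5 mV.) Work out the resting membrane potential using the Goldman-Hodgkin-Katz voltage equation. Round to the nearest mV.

-62 mV

Vm = 61.5 · log₁₀[(Σ P·[cation]ₒ + Σ P·[anion]ᵢ) / (Σ P·[cation]ᵢ + Σ P·[anion]ₒ)]
Numerator = 1×4.58 + 0.074×118 = 13.31
Denominator = 1×132 + 0.074×28.9 = 134.1
Vm = 61.5 · log₁₀(0.099241) = 61.5 × (-1.0033) = -61.70 mV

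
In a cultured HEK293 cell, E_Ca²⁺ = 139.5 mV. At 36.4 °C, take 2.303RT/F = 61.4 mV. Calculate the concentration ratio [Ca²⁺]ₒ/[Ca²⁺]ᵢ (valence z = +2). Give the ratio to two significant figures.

log₁₀([out]/[in]) = E·z/(61.4) = 139.5 × 2 / 61.4 = 4.5440
[out]/[in] = 10^(4.5440) = 3.499e+04

35000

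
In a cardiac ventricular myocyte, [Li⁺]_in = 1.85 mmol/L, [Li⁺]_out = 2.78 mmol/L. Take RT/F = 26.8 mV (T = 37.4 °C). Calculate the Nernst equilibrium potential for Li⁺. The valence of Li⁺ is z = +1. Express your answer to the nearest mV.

11 mV

E = (26.8/z) · ln([Li⁺]_out/[Li⁺]_in) with z = +1.
= (26.8/1) · ln(2.78/1.85) = 26.80 · ln(1.503)
= 26.80 · (0.4073) = 10.91 mV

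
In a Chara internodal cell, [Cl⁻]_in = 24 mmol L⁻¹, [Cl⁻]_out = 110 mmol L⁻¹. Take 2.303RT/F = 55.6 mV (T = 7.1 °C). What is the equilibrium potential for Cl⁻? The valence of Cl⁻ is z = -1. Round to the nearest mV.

-37 mV

E = (55.6/z) · log₁₀([Cl⁻]_out/[Cl⁻]_in) with z = -1.
For an anion, dividing by z = -1 reverses the sign.
= (55.6/-1) · log₁₀(110/24) = -55.60 · log₁₀(4.583)
= -55.60 · (0.6612) = -36.76 mV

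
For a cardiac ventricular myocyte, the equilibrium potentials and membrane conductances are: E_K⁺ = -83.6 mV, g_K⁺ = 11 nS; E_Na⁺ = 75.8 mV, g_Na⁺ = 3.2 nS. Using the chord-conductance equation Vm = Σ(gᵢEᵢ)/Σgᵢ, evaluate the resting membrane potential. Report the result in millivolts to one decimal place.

-47.7 mV

Σ gᵢEᵢ = 11·(-83.6) + 3.2·(75.8) = -677.04
Σ gᵢ = 11 + 3.2 = 14.2
Vm = -677.04 / 14.2 = -47.68 mV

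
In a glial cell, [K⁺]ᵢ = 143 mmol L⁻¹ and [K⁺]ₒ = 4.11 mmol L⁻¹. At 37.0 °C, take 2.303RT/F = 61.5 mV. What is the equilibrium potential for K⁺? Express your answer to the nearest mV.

-95 mV

E = (61.5/z) · log₁₀([K⁺]_out/[K⁺]_in) with z = +1.
= (61.5/1) · log₁₀(4.11/143) = 61.50 · log₁₀(0.02874)
= 61.50 · (-1.5415) = -94.80 mV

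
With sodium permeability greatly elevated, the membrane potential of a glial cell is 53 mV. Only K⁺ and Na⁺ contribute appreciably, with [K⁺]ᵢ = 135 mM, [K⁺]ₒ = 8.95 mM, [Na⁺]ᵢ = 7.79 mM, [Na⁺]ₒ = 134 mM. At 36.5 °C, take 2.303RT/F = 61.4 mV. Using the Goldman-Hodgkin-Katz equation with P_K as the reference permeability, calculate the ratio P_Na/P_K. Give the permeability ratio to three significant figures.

12.7

Let α = P_Na/P_K. GHK: Vm = 61.4·log₁₀[(Kₒ + α·Naₒ)/(Kᵢ + α·Naᵢ)].
10^(Vm/61.4) = 10^(53.0/61.4) = 7.2978
So 7.2978·(Kᵢ + α·Naᵢ) = Kₒ + α·Naₒ → α = (7.2978·135.0 − 8.95) / (134.0 − 7.2978·7.79)
α = (985.2 − 8.95) / (134.0 − 56.85) = 976.3/77.15 = 12.65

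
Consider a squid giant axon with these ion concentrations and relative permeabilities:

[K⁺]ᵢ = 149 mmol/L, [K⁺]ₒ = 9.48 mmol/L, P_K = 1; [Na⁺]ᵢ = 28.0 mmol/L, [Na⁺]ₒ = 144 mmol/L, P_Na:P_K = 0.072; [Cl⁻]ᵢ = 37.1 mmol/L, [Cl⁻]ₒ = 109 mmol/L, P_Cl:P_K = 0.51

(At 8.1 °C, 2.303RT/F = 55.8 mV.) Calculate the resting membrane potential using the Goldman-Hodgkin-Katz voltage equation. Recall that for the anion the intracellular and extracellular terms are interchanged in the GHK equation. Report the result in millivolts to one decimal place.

-40.5 mV

Vm = 55.8 · log₁₀[(Σ P·[cation]ₒ + Σ P·[anion]ᵢ) / (Σ P·[cation]ᵢ + Σ P·[anion]ₒ)]
Numerator = 1×9.48 + 0.072×144 + 0.51×37.1 = 38.77
Denominator = 1×149 + 0.072×28.0 + 0.51×109 = 206.6
Vm = 55.8 · log₁₀(0.18765) = 55.8 × (-0.7267) = -40.55 mV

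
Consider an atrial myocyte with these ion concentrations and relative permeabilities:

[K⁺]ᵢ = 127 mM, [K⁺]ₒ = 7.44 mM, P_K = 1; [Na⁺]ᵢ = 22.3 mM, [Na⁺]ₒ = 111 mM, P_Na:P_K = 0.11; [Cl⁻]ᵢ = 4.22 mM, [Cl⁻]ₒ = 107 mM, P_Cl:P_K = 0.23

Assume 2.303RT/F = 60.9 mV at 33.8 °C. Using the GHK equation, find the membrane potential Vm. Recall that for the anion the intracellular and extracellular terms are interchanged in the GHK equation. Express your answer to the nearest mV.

Vm = 60.9 · log₁₀[(Σ P·[cation]ₒ + Σ P·[anion]ᵢ) / (Σ P·[cation]ᵢ + Σ P·[anion]ₒ)]
Numerator = 1×7.44 + 0.11×111 + 0.23×4.22 = 20.62
Denominator = 1×127 + 0.11×22.3 + 0.23×107 = 154.1
Vm = 60.9 · log₁₀(0.13385) = 60.9 × (-0.8734) = -53.19 mV

-53 mV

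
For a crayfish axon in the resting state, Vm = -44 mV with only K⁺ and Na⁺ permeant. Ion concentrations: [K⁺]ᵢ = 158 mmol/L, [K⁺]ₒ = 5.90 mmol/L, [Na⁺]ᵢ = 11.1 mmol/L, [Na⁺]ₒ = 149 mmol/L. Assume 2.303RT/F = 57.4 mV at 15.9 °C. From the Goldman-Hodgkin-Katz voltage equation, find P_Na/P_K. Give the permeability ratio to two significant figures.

0.14

Let α = P_Na/P_K. GHK: Vm = 57.4·log₁₀[(Kₒ + α·Naₒ)/(Kᵢ + α·Naᵢ)].
10^(Vm/57.4) = 10^(-44.0/57.4) = 0.17118
So 0.17118·(Kᵢ + α·Naᵢ) = Kₒ + α·Naₒ → α = (0.17118·158.0 − 5.9) / (149.0 − 0.17118·11.1)
α = (27.05 − 5.9) / (149.0 − 1.9) = 21.15/147.1 = 0.1438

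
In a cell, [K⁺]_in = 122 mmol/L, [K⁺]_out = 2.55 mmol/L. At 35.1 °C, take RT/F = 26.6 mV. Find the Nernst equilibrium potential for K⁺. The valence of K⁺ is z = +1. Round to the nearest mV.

E = (26.6/z) · ln([K⁺]_out/[K⁺]_in) with z = +1.
= (26.6/1) · ln(2.55/122) = 26.60 · ln(0.0209)
= 26.60 · (-3.8679) = -102.89 mV

-103 mV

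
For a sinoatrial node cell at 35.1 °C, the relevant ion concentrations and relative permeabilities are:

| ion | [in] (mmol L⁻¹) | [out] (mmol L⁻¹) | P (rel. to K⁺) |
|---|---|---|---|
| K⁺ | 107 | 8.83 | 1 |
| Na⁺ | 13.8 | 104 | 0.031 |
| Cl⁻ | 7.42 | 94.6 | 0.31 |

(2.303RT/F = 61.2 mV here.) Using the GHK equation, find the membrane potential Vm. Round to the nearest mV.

Vm = 61.2 · log₁₀[(Σ P·[cation]ₒ + Σ P·[anion]ᵢ) / (Σ P·[cation]ᵢ + Σ P·[anion]ₒ)]
Numerator = 1×8.83 + 0.031×104 + 0.31×7.42 = 14.35
Denominator = 1×107 + 0.031×13.8 + 0.31×94.6 = 136.8
Vm = 61.2 · log₁₀(0.10496) = 61.2 × (-0.9790) = -59.91 mV

-60 mV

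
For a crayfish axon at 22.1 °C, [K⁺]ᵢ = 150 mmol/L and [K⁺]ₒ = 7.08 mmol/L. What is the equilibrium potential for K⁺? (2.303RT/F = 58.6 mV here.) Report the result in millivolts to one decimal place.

-77.7 mV

E = (58.6/z) · log₁₀([K⁺]_out/[K⁺]_in) with z = +1.
= (58.6/1) · log₁₀(7.08/150) = 58.60 · log₁₀(0.0472)
= 58.60 · (-1.3261) = -77.71 mV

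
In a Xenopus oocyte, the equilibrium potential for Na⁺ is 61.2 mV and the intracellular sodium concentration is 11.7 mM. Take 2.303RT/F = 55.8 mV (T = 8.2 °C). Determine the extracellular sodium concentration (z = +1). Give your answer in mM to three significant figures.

Nernst: E = (55.8/1) · log₁₀([out]/[in]), so log₁₀([out]/[in]) = 61.2 × 1 / 55.8 = 1.0968.
[out]/[in] = 10^(1.0968) = 12.5.
[out] = 12.5 × 11.7 = 146.2 mM.

146 mM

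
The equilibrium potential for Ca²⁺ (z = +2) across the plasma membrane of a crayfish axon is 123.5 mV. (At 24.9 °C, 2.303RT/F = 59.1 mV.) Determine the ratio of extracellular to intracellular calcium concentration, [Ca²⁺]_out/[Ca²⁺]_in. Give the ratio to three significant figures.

log₁₀([out]/[in]) = E·z/(59.1) = 123.5 × 2 / 59.1 = 4.1794
[out]/[in] = 10^(4.1794) = 1.511e+04

15100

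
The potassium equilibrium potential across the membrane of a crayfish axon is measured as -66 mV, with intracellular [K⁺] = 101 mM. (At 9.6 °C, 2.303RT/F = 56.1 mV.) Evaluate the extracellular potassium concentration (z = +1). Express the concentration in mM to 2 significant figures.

Nernst: E = (56.1/1) · log₁₀([out]/[in]), so log₁₀([out]/[in]) = -66.0 × 1 / 56.1 = -1.1765.
[out]/[in] = 10^(-1.1765) = 0.06661.
[out] = 0.06661 × 101 = 6.727 mM.

6.7 mM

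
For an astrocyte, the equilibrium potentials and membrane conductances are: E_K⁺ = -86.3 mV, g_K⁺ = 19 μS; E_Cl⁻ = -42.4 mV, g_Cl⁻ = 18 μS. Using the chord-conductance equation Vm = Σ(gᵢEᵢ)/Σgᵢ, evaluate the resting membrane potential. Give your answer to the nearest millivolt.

Σ gᵢEᵢ = 19·(-86.3) + 18·(-42.4) = -2402.90
Σ gᵢ = 19 + 18 = 37
Vm = -2402.90 / 37 = -64.94 mV

-65 mV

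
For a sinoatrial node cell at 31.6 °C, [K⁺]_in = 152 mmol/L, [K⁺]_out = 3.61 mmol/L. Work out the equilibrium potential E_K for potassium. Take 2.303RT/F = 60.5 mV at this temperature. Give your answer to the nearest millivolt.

-98 mV

E = (60.5/z) · log₁₀([K⁺]_out/[K⁺]_in) with z = +1.
= (60.5/1) · log₁₀(3.61/152) = 60.50 · log₁₀(0.02375)
= 60.50 · (-1.6243) = -98.27 mV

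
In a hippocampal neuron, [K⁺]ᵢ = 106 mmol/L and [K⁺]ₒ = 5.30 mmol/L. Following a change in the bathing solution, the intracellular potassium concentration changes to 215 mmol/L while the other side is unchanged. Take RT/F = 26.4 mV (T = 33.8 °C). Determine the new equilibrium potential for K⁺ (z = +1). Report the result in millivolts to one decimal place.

-97.8 mV

After the shift: [K⁺]_out = 5.30, [K⁺]_in = 215 mmol/L.
E_new = (26.4/1)·ln(5.30/215) = 26.40 · (-3.7029) = -97.76 mV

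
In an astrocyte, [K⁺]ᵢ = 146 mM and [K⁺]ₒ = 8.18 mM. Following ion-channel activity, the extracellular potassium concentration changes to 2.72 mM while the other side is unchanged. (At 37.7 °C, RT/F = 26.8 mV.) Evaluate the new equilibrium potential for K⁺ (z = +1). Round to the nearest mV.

After the shift: [K⁺]_out = 2.72, [K⁺]_in = 146 mM.
E_new = (26.8/1)·ln(2.72/146) = 26.80 · (-3.9830) = -106.74 mV

-107 mV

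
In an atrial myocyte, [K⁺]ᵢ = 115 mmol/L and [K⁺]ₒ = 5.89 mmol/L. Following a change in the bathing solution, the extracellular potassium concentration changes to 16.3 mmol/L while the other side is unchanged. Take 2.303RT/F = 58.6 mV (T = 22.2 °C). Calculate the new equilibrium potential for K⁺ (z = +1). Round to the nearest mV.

After the shift: [K⁺]_out = 16.3, [K⁺]_in = 115 mmol/L.
E_new = (58.6/1)·log₁₀(16.3/115) = 58.60 · (-0.8485) = -49.72 mV

-50 mV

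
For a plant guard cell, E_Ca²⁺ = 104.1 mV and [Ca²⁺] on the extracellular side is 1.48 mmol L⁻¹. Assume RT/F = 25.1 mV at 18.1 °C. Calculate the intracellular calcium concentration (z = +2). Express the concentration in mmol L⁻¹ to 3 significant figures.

0.000370 mmol L⁻¹

Nernst: E = (25.1/2) · ln([out]/[in]), so ln([out]/[in]) = 104.1 × 2 / 25.1 = 8.2948.
[out]/[in] = e^(8.2948) = 4003.
[in] = 1.48 / 4003 = 0.0003697 mmol L⁻¹.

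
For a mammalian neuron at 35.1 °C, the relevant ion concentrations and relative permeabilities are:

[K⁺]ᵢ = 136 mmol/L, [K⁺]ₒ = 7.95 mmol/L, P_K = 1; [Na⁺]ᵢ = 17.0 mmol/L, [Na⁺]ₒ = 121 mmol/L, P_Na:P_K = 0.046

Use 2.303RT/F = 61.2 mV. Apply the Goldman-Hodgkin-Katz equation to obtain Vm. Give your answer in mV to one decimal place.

Vm = 61.2 · log₁₀[(Σ P·[cation]ₒ + Σ P·[anion]ᵢ) / (Σ P·[cation]ᵢ + Σ P·[anion]ₒ)]
Numerator = 1×7.95 + 0.046×121 = 13.52
Denominator = 1×136 + 0.046×17.0 = 136.8
Vm = 61.2 · log₁₀(0.098814) = 61.2 × (-1.0052) = -61.52 mV

-61.5 mV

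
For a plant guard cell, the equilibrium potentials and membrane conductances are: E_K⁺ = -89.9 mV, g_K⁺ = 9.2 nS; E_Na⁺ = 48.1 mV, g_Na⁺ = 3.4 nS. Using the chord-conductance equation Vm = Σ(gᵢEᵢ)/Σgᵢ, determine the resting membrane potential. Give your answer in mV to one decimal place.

Σ gᵢEᵢ = 9.2·(-89.9) + 3.4·(48.1) = -663.54
Σ gᵢ = 9.2 + 3.4 = 12.6
Vm = -663.54 / 12.6 = -52.66 mV

-52.7 mV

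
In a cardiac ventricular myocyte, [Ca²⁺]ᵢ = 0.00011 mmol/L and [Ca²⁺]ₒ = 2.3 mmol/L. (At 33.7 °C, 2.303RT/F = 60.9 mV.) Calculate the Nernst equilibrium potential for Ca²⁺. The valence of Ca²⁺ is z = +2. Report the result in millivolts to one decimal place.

E = (60.9/z) · log₁₀([Ca²⁺]_out/[Ca²⁺]_in) with z = +2.
= (60.9/2) · log₁₀(2.3/0.00011) = 30.45 · log₁₀(2.091e+04)
= 30.45 · (4.3203) = 131.55 mV

131.6 mV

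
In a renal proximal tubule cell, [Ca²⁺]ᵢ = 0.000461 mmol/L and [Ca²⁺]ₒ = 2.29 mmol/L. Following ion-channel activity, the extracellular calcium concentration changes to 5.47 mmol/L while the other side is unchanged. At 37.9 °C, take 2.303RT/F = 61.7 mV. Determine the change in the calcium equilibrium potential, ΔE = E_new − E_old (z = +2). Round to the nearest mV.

E_old = (61.7/2)·log₁₀(2.29/0.000461) = 114.03 mV
E_new = (61.7/2)·log₁₀(5.47/0.000461) = 125.69 mV
ΔE = 125.69 − (114.03) = 11.67 mV

12 mV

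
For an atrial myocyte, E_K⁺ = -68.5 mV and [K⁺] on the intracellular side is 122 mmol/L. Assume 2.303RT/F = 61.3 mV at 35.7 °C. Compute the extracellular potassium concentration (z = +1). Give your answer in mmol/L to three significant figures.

Nernst: E = (61.3/1) · log₁₀([out]/[in]), so log₁₀([out]/[in]) = -68.5 × 1 / 61.3 = -1.1175.
[out]/[in] = 10^(-1.1175) = 0.0763.
[out] = 0.0763 × 122 = 9.309 mmol/L.

9.31 mmol/L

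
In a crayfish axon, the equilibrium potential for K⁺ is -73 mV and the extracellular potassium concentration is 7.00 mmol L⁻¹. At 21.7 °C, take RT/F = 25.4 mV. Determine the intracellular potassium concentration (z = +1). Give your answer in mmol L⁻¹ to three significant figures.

Nernst: E = (25.4/1) · ln([out]/[in]), so ln([out]/[in]) = -73.0 × 1 / 25.4 = -2.8740.
[out]/[in] = e^(-2.8740) = 0.05647.
[in] = 7.00 / 0.05647 = 124 mmol L⁻¹.

124 mmol L⁻¹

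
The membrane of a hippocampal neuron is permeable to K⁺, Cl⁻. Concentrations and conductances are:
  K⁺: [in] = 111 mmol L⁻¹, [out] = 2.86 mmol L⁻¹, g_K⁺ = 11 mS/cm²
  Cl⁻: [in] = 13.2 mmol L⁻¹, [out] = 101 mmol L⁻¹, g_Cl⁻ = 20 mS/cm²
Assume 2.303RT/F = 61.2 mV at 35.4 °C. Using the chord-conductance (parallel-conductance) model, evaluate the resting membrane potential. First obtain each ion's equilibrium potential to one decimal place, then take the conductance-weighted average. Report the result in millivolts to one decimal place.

E_K⁺ = (61.2/1)·log₁₀(2.86/111) = -97.2 mV
E_Cl⁻ = (61.2/-1)·log₁₀(101/13.2) = -54.1 mV
Vm = (Σ gᵢEᵢ)/(Σ gᵢ) = (11·-97.2 + 20·-54.1) / (11 + 20)
= -2151.20 / 31 = -69.39 mV

-69.4 mV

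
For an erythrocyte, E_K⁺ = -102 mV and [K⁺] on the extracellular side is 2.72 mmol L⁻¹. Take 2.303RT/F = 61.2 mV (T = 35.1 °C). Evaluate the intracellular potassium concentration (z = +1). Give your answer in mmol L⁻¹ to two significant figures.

Nernst: E = (61.2/1) · log₁₀([out]/[in]), so log₁₀([out]/[in]) = -102.0 × 1 / 61.2 = -1.6667.
[out]/[in] = 10^(-1.6667) = 0.02154.
[in] = 2.72 / 0.02154 = 126.3 mmol L⁻¹.

130 mmol L⁻¹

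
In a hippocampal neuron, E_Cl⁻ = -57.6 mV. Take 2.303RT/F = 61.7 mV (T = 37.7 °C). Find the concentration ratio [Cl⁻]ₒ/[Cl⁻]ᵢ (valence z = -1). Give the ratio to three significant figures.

log₁₀([out]/[in]) = E·z/(61.7) = -57.6 × -1 / 61.7 = 0.9335
[out]/[in] = 10^(0.9335) = 8.581

8.58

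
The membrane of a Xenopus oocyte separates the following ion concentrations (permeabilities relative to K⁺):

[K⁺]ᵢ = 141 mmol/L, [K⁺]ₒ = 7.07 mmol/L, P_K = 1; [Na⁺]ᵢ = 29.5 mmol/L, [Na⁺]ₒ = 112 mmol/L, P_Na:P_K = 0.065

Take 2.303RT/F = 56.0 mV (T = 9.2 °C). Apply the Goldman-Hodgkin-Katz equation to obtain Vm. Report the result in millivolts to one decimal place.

-55.9 mV

Vm = 56.0 · log₁₀[(Σ P·[cation]ₒ + Σ P·[anion]ᵢ) / (Σ P·[cation]ᵢ + Σ P·[anion]ₒ)]
Numerator = 1×7.07 + 0.065×112 = 14.35
Denominator = 1×141 + 0.065×29.5 = 142.9
Vm = 56.0 · log₁₀(0.10041) = 56.0 × (-0.9982) = -55.90 mV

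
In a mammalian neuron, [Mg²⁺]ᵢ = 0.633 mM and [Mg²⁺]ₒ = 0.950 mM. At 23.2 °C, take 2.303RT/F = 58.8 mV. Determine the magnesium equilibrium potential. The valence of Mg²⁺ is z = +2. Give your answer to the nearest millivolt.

E = (58.8/z) · log₁₀([Mg²⁺]_out/[Mg²⁺]_in) with z = +2.
= (58.8/2) · log₁₀(0.950/0.633) = 29.40 · log₁₀(1.501)
= 29.40 · (0.1763) = 5.18 mV

5 mV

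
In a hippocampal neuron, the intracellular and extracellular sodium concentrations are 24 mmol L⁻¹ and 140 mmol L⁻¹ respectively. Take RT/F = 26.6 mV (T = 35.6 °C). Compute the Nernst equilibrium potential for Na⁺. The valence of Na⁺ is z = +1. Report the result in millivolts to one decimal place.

46.9 mV

E = (26.6/z) · ln([Na⁺]_out/[Na⁺]_in) with z = +1.
= (26.6/1) · ln(140/24) = 26.60 · ln(5.833)
= 26.60 · (1.7636) = 46.91 mV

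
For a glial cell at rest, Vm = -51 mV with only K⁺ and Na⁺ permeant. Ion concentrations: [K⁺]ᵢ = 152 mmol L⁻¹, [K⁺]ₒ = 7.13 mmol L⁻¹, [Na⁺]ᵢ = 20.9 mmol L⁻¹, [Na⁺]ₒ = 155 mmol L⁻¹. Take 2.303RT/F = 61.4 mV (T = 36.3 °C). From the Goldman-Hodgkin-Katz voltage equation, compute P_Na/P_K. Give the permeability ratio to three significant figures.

0.101

Let α = P_Na/P_K. GHK: Vm = 61.4·log₁₀[(Kₒ + α·Naₒ)/(Kᵢ + α·Naᵢ)].
10^(Vm/61.4) = 10^(-51.0/61.4) = 0.1477
So 0.1477·(Kᵢ + α·Naᵢ) = Kₒ + α·Naₒ → α = (0.1477·152.0 − 7.13) / (155.0 − 0.1477·20.9)
α = (22.45 − 7.13) / (155.0 − 3.087) = 15.32/151.9 = 0.1008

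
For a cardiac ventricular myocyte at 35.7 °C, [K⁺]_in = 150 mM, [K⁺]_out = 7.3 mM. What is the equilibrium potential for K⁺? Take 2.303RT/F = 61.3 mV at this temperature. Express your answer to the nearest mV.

E = (61.3/z) · log₁₀([K⁺]_out/[K⁺]_in) with z = +1.
= (61.3/1) · log₁₀(7.3/150) = 61.30 · log₁₀(0.04867)
= 61.30 · (-1.3128) = -80.47 mV

-80 mV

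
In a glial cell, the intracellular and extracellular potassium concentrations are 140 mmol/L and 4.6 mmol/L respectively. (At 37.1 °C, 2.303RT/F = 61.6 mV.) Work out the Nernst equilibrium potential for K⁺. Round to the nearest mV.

-91 mV

E = (61.6/z) · log₁₀([K⁺]_out/[K⁺]_in) with z = +1.
= (61.6/1) · log₁₀(4.6/140) = 61.60 · log₁₀(0.03286)
= 61.60 · (-1.4834) = -91.38 mV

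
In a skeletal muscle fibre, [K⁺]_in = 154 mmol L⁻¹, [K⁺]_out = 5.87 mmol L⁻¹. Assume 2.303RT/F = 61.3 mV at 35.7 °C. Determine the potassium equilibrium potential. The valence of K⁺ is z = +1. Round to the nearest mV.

E = (61.3/z) · log₁₀([K⁺]_out/[K⁺]_in) with z = +1.
= (61.3/1) · log₁₀(5.87/154) = 61.30 · log₁₀(0.03812)
= 61.30 · (-1.4189) = -86.98 mV

-87 mV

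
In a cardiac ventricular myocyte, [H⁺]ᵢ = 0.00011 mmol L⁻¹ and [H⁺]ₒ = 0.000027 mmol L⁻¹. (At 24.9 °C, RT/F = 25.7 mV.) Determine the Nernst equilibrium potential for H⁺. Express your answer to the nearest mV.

E = (25.7/z) · ln([H⁺]_out/[H⁺]_in) with z = +1.
= (25.7/1) · ln(0.000027/0.00011) = 25.70 · ln(0.2455)
= 25.70 · (-1.4046) = -36.10 mV

-36 mV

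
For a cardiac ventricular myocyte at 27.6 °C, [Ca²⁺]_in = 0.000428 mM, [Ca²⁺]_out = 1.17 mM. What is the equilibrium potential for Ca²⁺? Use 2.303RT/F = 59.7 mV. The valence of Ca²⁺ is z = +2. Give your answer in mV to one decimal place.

E = (59.7/z) · log₁₀([Ca²⁺]_out/[Ca²⁺]_in) with z = +2.
= (59.7/2) · log₁₀(1.17/0.000428) = 29.85 · log₁₀(2734)
= 29.85 · (3.4367) = 102.59 mV

102.6 mV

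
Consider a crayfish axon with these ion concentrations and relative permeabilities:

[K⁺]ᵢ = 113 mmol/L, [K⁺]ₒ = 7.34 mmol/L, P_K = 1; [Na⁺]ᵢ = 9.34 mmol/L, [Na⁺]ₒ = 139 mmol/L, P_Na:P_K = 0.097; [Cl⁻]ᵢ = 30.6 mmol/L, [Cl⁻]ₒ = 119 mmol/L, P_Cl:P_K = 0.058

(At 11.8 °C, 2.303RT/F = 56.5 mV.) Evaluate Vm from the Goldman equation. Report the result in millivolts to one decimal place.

Vm = 56.5 · log₁₀[(Σ P·[cation]ₒ + Σ P·[anion]ᵢ) / (Σ P·[cation]ᵢ + Σ P·[anion]ₒ)]
Numerator = 1×7.34 + 0.097×139 + 0.058×30.6 = 22.6
Denominator = 1×113 + 0.097×9.34 + 0.058×119 = 120.8
Vm = 56.5 · log₁₀(0.18706) = 56.5 × (-0.7280) = -41.13 mV

-41.1 mV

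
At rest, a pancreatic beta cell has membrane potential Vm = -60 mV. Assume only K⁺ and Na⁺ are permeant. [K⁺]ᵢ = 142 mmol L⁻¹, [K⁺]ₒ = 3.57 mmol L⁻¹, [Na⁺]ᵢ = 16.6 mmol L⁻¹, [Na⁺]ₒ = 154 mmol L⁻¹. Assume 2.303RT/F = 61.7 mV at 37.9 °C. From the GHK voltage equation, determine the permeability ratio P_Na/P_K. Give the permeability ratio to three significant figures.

Let α = P_Na/P_K. GHK: Vm = 61.7·log₁₀[(Kₒ + α·Naₒ)/(Kᵢ + α·Naᵢ)].
10^(Vm/61.7) = 10^(-60.0/61.7) = 0.10655
So 0.10655·(Kᵢ + α·Naᵢ) = Kₒ + α·Naₒ → α = (0.10655·142.0 − 3.57) / (154.0 − 0.10655·16.6)
α = (15.13 − 3.57) / (154.0 − 1.769) = 11.56/152.2 = 0.07594

0.0759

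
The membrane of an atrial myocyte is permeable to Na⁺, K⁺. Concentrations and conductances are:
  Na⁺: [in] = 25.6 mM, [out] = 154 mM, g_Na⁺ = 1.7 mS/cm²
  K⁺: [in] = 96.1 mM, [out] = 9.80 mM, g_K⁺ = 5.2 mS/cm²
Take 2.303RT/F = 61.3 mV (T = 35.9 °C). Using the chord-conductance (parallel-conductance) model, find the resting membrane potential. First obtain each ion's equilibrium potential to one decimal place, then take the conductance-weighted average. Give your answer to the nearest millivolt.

-34 mV

E_Na⁺ = (61.3/1)·log₁₀(154/25.6) = 47.8 mV
E_K⁺ = (61.3/1)·log₁₀(9.80/96.1) = -60.8 mV
Vm = (Σ gᵢEᵢ)/(Σ gᵢ) = (1.7·47.8 + 5.2·-60.8) / (1.7 + 5.2)
= -234.90 / 6.9 = -34.04 mV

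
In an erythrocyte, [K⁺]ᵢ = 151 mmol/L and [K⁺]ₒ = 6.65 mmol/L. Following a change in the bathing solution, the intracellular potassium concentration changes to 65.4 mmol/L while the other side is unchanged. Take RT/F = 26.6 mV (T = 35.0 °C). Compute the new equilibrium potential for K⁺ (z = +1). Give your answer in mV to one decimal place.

After the shift: [K⁺]_out = 6.65, [K⁺]_in = 65.4 mmol/L.
E_new = (26.6/1)·ln(6.65/65.4) = 26.60 · (-2.2859) = -60.81 mV

-60.8 mV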